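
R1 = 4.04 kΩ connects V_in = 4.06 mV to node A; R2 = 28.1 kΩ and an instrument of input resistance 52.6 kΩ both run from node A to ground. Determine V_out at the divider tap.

V_out ≈ 3.33 mV

First combine the lower leg with the load: R2 ‖ R_L = 18.32 kΩ.
Voltage divider with the loaded lower leg: V_out = 4.06 × 18.32/(4.04 + 18.32) = 4.06 × 0.8193 = 3.326 mV.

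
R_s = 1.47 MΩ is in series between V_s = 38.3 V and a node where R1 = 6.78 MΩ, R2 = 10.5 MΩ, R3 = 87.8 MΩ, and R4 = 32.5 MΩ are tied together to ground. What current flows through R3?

Combine the parallel branches: R_p = (1/6.78 + 1/10.5 + 1/87.8 + 1/32.5)⁻¹ = 3.510 MΩ.
Node voltage V_A = V_s · R_p/(R_s + R_p) = 38.3 × 0.7048 = 26.99 V.
Branch current I = V_A/R3 = 26.99/87.8 = 0.3075 µA.

I ≈ 0.307 µA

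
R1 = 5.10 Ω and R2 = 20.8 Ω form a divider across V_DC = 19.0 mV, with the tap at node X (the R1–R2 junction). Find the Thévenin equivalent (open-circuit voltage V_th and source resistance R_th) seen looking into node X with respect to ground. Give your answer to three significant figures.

V_th is the unloaded tap voltage: V_DC · R2/(R1+R2) = 19.0 × 0.8031 = 15.26 mV.
Zeroing V_DC shorts the top of R1 to ground, so R_th = R1 ‖ R2 = 4.096 Ω.

V_th ≈ 15.3 mV, R_th ≈ 4.10 Ω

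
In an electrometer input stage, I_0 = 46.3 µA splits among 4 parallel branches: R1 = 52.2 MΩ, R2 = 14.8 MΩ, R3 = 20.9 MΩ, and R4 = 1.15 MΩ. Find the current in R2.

Total conductance ΣG = 1/52.2 + 1/14.8 + 1/20.9 + 1/1.15 = 1.004 (units of 1/MΩ).
Current divider: I(R2) = I_0 · G_k/ΣG = 46.3 × (0.06757/1.004) = 46.3 × 0.06729 = 3.115 µA.

I ≈ 3.12 µA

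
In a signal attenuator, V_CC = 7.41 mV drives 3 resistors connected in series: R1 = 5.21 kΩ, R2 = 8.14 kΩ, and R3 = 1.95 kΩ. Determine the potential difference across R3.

ΣR = 5.21 + 8.14 + 1.95 = 15.30 kΩ.
Voltage divider: V = V_CC · (1.950 / 15.30) = 7.41 × 0.1275 = 0.9444 mV.

V ≈ 0.944 mV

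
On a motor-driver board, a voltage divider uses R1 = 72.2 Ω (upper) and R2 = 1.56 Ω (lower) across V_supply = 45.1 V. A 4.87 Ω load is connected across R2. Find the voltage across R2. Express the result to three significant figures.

The load sits in parallel with R2, giving an effective lower resistance R2' = R2·R_L/(R2+R_L) = 1.182 Ω.
Then V_out = V_supply · R2'/(R1 + R2') = 45.1 × 1.182/73.38 = 0.7262 V.

V_out ≈ 0.726 V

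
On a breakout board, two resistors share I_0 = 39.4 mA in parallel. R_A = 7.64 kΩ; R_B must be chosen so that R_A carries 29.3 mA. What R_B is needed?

In a two-way split, I_A/I_0 = R_B/(R_A + R_B).
29.3/39.4 = R_B/(R_A + R_B) → R_B = R_A · (0.7437)/(1 − 0.7437) = 7.64 × 2.901 = 22.16 kΩ.

R_B ≈ 22.2 kΩ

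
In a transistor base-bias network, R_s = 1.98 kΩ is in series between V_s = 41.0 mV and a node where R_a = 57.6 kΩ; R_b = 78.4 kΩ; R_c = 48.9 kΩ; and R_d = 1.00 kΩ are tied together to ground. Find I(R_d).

I ≈ 13.3 µA

Parallel bank: R_p = 1/(1/57.6 + 1/78.4 + 1/48.9 + 1/1.00) = 0.9519 kΩ.
V_A = 41.0 × 0.9519/2.932 = 13.31 mV.
I(R_d) = V_A / R_d = 13.31/1.00 = 13.31 µA.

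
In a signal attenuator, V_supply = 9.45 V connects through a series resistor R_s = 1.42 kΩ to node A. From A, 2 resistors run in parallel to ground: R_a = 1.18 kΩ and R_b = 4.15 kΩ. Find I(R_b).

I ≈ 0.895 mA

Parallel bank: R_p = 1/(1/1.18 + 1/4.15) = 0.9188 kΩ.
V_A = 9.45 × 0.9188/2.339 = 3.712 V.
Branch current I = V_A/R_b = 3.712/4.15 = 0.8945 mA.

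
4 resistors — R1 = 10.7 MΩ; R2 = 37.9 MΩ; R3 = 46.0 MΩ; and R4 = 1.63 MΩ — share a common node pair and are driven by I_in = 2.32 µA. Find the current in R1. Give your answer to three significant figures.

I ≈ 0.287 µA

ΣG = 1/10.7 + 1/37.9 + 1/46.0 + 1/1.63 = 0.7551.
R1 takes the fraction G_k/ΣG = 0.09346/0.7551 = 0.1238, so I = 2.32 × 0.1238 = 0.2872 µA.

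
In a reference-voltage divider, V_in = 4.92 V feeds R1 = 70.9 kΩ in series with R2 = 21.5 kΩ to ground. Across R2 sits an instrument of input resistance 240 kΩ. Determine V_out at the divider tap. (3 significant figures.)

R2 ‖ R_L = (21.5 × 240)/(21.5 + 240) = 19.73 kΩ.
Then V_out = V_in · R2'/(R1 + R2') = 4.92 × 19.73/90.63 = 1.071 V.
(Unloaded it would be 1.14 V; the load pulls it down.)

V_out ≈ 1.07 V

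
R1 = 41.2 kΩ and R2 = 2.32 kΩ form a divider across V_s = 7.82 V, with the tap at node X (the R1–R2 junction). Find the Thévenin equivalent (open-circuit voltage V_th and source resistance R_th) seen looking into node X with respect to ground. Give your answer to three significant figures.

V_th ≈ 0.417 V, R_th ≈ 2.20 kΩ

V_th is the unloaded tap voltage: V_s · R2/(R1+R2) = 7.82 × 0.05331 = 0.4169 V.
Looking into X with the source shorted: R_th = R1·R2/(R1+R2) = 41.20 × 2.32/43.52 = 2.196 kΩ.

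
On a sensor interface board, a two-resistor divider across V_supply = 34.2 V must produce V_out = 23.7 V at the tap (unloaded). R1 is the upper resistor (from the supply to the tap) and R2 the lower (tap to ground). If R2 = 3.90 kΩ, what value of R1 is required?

The divider ratio is R2/(R1+R2) = 23.7/34.2 = 0.6930.
Rearranging, R1 = R2·(1−k)/k = 3.90 × 0.4430 = 1.728 kΩ.

R1 ≈ 1.73 kΩ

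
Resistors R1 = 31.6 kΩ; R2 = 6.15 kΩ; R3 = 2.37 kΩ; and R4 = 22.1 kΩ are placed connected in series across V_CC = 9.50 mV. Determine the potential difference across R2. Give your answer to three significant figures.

ΣR = 31.6 + 6.15 + 2.37 + 22.1 = 62.22 kΩ.
By the voltage-divider rule, V = 9.50 × 6.150/62.22 = 0.9390 mV.

V ≈ 0.939 mV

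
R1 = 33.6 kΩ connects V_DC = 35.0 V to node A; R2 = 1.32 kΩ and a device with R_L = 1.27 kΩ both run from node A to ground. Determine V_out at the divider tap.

First combine the lower leg with the load: R2 ‖ R_L = 0.6473 kΩ.
Now apply the divider: V_out = 35.0 × 0.01890 = 0.6615 V.

V_out ≈ 0.661 V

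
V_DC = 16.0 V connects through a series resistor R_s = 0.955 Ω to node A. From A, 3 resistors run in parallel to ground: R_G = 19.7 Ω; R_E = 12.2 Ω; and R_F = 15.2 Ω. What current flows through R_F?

I ≈ 0.885 A

Combine the parallel branches: R_p = (1/19.7 + 1/12.2 + 1/15.2)⁻¹ = 5.037 Ω.
Node voltage V_A = V_DC · R_p/(R_s + R_p) = 16.0 × 0.8406 = 13.45 V.
I(R_F) = V_A / R_F = 13.45/15.2 = 0.8849 A.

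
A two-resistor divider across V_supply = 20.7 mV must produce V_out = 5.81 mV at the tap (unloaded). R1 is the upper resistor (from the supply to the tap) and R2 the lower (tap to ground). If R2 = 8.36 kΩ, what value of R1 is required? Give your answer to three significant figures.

V_out/V_supply = R2/(R1+R2) = 0.2807.
So R1 = R2 · (V_supply/V_out − 1) = 8.36 × (20.7/5.81 − 1) = 8.36 × 2.563 = 21.43 kΩ.

R1 ≈ 21.4 kΩ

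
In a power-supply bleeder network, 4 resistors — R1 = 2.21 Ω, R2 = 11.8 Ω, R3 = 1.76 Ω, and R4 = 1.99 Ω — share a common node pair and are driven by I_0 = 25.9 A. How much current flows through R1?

I ≈ 7.29 A

Total conductance ΣG = 1/2.21 + 1/11.8 + 1/1.76 + 1/1.99 = 1.608 (units of 1/Ω).
R1 takes the fraction G_k/ΣG = 0.4525/1.608 = 0.2814, so I = 25.9 × 0.2814 = 7.289 A.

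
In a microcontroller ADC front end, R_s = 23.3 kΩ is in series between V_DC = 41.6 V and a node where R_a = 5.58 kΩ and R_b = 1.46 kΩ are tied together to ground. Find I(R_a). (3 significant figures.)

I ≈ 0.353 mA

Equivalent of the parallel group: R_p = 1.157 kΩ.
Node voltage V_A = V_DC · R_p/(R_s + R_p) = 41.6 × 0.04732 = 1.968 V.
Branch current I = V_A/R_a = 1.968/5.58 = 0.3527 mA.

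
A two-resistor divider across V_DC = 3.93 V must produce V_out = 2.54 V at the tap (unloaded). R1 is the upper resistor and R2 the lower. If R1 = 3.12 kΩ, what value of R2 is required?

R2 ≈ 5.70 kΩ

The divider ratio is R2/(R1+R2) = 2.54/3.93 = 0.6463.
R2 = R1 · 0.6463/(1 − 0.6463) = 5.701 kΩ.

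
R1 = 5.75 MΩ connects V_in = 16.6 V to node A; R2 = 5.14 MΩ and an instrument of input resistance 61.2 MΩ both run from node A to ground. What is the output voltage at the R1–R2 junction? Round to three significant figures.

The load sits in parallel with R2, giving an effective lower resistance R2' = R2·R_L/(R2+R_L) = 4.742 MΩ.
Then V_out = V_in · R2'/(R1 + R2') = 16.6 × 4.742/10.49 = 7.502 V.

V_out ≈ 7.50 V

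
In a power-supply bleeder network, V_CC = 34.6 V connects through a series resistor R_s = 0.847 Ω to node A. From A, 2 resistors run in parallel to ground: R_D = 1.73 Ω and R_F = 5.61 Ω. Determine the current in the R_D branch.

I ≈ 12.2 A

Equivalent of the parallel group: R_p = 1.322 Ω.
V_A by voltage divider: V_A = 34.6 × 1.322/(0.847 + 1.322) = 21.09 V.
I(R_D) = V_A / R_D = 21.09/1.73 = 12.19 A.
(Equivalently: I_total = 15.95 A, then current-divider fraction G_k/ΣG = 0.7643.)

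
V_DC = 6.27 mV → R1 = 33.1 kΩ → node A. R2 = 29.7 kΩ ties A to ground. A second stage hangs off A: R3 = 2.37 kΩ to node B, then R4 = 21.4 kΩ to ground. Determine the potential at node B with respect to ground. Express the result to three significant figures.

V_B ≈ 1.61 mV

Looking into the second stage from A: R3 + R4 = 23.77 kΩ appears in parallel with R2.
R2 ‖ (R3+R4) = 13.20 kΩ.
V_A = 6.27 × 13.20/(33.1 + 13.20) = 1.788 mV.
Stage 2 is unloaded, so V_B = V_A · R4/(R3+R4) = 1.788 × 21.4/23.77 = 1.610 mV.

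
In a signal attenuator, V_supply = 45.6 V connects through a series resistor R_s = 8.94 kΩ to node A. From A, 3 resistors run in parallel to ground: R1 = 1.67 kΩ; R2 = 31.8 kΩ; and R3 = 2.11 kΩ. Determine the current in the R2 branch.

I ≈ 0.132 mA

Combine the parallel branches: R_p = (1/1.67 + 1/31.8 + 1/2.11)⁻¹ = 0.9056 kΩ.
V_A by voltage divider: V_A = 45.6 × 0.9056/(8.94 + 0.9056) = 4.194 V.
Branch current I = V_A/R2 = 4.194/31.8 = 0.1319 mA.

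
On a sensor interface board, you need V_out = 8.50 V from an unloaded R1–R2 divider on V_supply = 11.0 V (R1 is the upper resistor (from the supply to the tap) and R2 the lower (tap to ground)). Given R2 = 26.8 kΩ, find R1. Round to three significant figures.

Required fraction k = V_out/V_supply = 0.7727.
Rearranging, R1 = R2·(1−k)/k = 26.8 × 0.2941 = 7.882 kΩ.

R1 ≈ 7.88 kΩ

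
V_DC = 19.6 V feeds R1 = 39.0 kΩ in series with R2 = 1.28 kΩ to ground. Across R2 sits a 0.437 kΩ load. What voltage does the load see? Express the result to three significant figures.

V_out ≈ 0.162 V

The load sits in parallel with R2, giving an effective lower resistance R2' = R2·R_L/(R2+R_L) = 0.3258 kΩ.
Then V_out = V_DC · R2'/(R1 + R2') = 19.6 × 0.3258/39.33 = 0.1624 V.
(Unloaded it would be 0.623 V; the load pulls it down.)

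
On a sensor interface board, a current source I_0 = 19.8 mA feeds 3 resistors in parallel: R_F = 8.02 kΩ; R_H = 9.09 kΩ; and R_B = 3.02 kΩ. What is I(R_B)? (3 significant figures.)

Total conductance ΣG = 1/8.02 + 1/9.09 + 1/3.02 = 0.5658 (units of 1/kΩ).
By the current-divider rule, I = I_0 · G_k/ΣG = 19.8 × 0.5852 = 11.59 mA.

I ≈ 11.6 mA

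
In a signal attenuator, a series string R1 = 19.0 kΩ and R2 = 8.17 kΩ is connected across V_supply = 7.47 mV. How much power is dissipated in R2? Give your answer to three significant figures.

P ≈ 0.618 nW

Series current I = V_supply/ΣR = 7.47/27.17 = 0.2749 µA.
P = I²R = 0.07559 × 8.17 = 0.6176 nW.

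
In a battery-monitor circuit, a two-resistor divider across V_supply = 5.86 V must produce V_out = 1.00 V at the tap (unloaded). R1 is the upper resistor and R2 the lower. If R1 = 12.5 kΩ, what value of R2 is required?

R2 ≈ 2.57 kΩ

The divider ratio is R2/(R1+R2) = 1.00/5.86 = 0.1706.
Rearranging, R2 = R1·k/(1−k) = 12.5 × 0.2058 = 2.572 kΩ.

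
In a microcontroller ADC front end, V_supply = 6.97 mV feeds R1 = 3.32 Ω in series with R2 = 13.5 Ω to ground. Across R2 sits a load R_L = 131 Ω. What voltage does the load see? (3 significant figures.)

V_out ≈ 5.48 mV

The load sits in parallel with R2, giving an effective lower resistance R2' = R2·R_L/(R2+R_L) = 12.24 Ω.
Then V_out = V_supply · R2'/(R1 + R2') = 6.97 × 12.24/15.56 = 5.483 mV.
(Unloaded it would be 5.59 mV; the load pulls it down.)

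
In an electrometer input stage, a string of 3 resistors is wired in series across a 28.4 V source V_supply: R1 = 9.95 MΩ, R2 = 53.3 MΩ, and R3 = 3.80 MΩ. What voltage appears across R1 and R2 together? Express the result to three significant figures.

Series total: ΣR = 9.95 + 53.3 + 3.80 = 67.05 MΩ.
R_{R1..R2} = 9.95 + 53.3 = 63.25 MΩ.
By the voltage-divider rule, V = 28.4 × 63.25/67.05 = 26.79 V.

V ≈ 26.8 V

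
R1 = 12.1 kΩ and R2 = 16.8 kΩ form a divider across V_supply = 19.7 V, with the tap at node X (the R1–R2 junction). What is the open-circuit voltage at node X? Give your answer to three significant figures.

V_th is the unloaded tap voltage: V_supply · R2/(R1+R2) = 19.7 × 0.5813 = 11.45 V.

V_th ≈ 11.5 V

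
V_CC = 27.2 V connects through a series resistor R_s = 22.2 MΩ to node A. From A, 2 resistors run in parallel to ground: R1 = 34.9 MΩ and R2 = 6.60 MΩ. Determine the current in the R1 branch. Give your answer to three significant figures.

Equivalent of the parallel group: R_p = 5.550 MΩ.
Node voltage V_A = V_CC · R_p/(R_s + R_p) = 27.2 × 0.2000 = 5.440 V.
Branch current I = V_A/R1 = 5.440/34.9 = 0.1559 µA.

I ≈ 0.156 µA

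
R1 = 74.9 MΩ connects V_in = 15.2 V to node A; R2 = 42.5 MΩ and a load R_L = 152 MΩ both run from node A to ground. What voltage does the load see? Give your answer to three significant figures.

V_out ≈ 4.67 V

R2 ‖ R_L = (42.5 × 152)/(42.5 + 152) = 33.21 MΩ.
Then V_out = V_in · R2'/(R1 + R2') = 15.2 × 33.21/108.1 = 4.670 V.
(Unloaded it would be 5.50 V; the load pulls it down.)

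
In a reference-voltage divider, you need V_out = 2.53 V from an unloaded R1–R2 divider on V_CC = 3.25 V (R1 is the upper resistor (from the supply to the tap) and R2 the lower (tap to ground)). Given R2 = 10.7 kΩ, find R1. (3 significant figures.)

R1 ≈ 3.05 kΩ

V_out/V_CC = R2/(R1+R2) = 0.7785.
So R1 = R2 · (V_CC/V_out − 1) = 10.7 × (3.25/2.53 − 1) = 10.7 × 0.2846 = 3.045 kΩ.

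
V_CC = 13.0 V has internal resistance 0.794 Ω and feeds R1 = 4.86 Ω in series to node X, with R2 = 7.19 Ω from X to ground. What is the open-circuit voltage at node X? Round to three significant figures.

V_th ≈ 7.28 V

R1' = 0.794 + 4.86 = 5.654 Ω (source resistance + R1).
V_th is the unloaded tap voltage: V_CC · R2/(R1'+R2) = 13.0 × 0.5598 = 7.277 V.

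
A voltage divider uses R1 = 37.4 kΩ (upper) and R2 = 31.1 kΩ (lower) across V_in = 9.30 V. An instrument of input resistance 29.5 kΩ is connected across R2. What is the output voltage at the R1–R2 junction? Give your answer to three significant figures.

V_out ≈ 2.68 V

R2 ‖ R_L = (31.1 × 29.5)/(31.1 + 29.5) = 15.14 kΩ.
Voltage divider with the loaded lower leg: V_out = 9.30 × 15.14/(37.4 + 15.14) = 9.30 × 0.2882 = 2.680 V.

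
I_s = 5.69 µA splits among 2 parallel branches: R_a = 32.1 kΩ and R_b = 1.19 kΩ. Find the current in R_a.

I ≈ 0.203 µA

With just two branches, the current splits inversely with resistance.
I(R_a) = 5.69 × 1.19/(32.1 + 1.19) = 5.69 × 0.03575 = 0.2034 µA.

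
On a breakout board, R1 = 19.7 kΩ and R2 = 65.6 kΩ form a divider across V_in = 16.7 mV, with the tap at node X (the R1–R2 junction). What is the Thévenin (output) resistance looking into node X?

R_th ≈ 15.2 kΩ

Looking into X with the source shorted: R_th = R1·R2/(R1+R2) = 19.70 × 65.6/85.30 = 15.15 kΩ.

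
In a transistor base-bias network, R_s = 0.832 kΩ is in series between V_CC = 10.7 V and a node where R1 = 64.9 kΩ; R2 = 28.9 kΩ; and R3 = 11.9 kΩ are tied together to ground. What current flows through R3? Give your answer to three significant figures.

Equivalent of the parallel group: R_p = 7.460 kΩ.
V_A by voltage divider: V_A = 10.7 × 7.460/(0.832 + 7.460) = 9.626 V.
I(R3) = V_A / R3 = 9.626/11.9 = 0.8089 mA.
(Check via current divider: I_total = 1.290 mA; share G_k/ΣG = 0.6269 → same result.)

I ≈ 0.809 mA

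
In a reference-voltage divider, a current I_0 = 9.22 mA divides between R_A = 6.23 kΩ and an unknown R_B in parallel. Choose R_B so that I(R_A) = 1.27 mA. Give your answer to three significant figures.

R_B ≈ 0.995 kΩ

The fraction through R_A equals R_B/(R_A+R_B).
1.27/9.22 = R_B/(R_A + R_B) → R_B = R_A · (0.1377)/(1 − 0.1377) = 6.23 × 0.1597 = 0.9952 kΩ.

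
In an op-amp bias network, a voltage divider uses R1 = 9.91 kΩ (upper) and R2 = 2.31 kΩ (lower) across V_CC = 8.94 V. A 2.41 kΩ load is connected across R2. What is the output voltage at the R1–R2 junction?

V_out ≈ 0.951 V

R2 ‖ R_L = (2.31 × 2.41)/(2.31 + 2.41) = 1.179 kΩ.
Then V_out = V_CC · R2'/(R1 + R2') = 8.94 × 1.179/11.09 = 0.9509 V.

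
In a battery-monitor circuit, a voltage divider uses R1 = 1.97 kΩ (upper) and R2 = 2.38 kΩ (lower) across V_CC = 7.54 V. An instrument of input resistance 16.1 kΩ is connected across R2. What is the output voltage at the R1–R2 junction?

R2 ‖ R_L = (2.38 × 16.1)/(2.38 + 16.1) = 2.073 kΩ.
Then V_out = V_CC · R2'/(R1 + R2') = 7.54 × 2.073/4.043 = 3.866 V.
(Unloaded it would be 4.13 V; the load pulls it down.)

V_out ≈ 3.87 V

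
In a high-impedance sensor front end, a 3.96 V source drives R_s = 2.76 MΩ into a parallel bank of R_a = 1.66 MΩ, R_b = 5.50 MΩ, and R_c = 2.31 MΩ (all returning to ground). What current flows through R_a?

Parallel bank: R_p = 1/(1/1.66 + 1/5.50 + 1/2.31) = 0.8216 MΩ.
V_A by voltage divider: V_A = 3.96 × 0.8216/(2.76 + 0.8216) = 0.9084 V.
I(R_a) = V_A / R_a = 0.9084/1.66 = 0.5472 µA.

I ≈ 0.547 µA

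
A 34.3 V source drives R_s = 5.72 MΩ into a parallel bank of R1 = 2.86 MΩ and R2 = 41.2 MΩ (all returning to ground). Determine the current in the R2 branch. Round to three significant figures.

Equivalent of the parallel group: R_p = 2.674 MΩ.
Node voltage V_A = V_DC · R_p/(R_s + R_p) = 34.3 × 0.3186 = 10.93 V.
Branch current I = V_A/R2 = 10.93/41.2 = 0.2652 µA.
(Equivalently: I_total = 4.086 µA, then current-divider fraction G_k/ΣG = 0.06491.)

I ≈ 0.265 µA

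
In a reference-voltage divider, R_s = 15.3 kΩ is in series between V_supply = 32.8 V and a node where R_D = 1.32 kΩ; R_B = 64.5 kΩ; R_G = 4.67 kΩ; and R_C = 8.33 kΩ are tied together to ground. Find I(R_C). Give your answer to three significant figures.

Combine the parallel branches: R_p = (1/1.32 + 1/64.5 + 1/4.67 + 1/8.33)⁻¹ = 0.9031 kΩ.
V_A = 32.8 × 0.9031/16.20 = 1.828 V.
Branch current I = V_A/R_C = 1.828/8.33 = 0.2195 mA.
(Equivalently: I_total = 2.024 mA, then current-divider fraction G_k/ΣG = 0.1084.)

I ≈ 0.219 mA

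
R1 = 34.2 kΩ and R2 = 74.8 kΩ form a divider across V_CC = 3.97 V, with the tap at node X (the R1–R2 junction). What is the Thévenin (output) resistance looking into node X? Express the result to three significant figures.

With V_CC suppressed (replaced by a short), R_th = R1 ‖ R2 = (34.20 × 74.8)/(34.20 + 74.8) = 23.47 kΩ.

R_th ≈ 23.5 kΩ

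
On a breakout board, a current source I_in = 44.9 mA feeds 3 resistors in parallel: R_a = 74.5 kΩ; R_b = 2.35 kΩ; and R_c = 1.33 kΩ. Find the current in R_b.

I ≈ 16.0 mA

Total conductance ΣG = 1/74.5 + 1/2.35 + 1/1.33 = 1.191 (units of 1/kΩ).
R_b takes the fraction G_k/ΣG = 0.4255/1.191 = 0.3573, so I = 44.9 × 0.3573 = 16.04 mA.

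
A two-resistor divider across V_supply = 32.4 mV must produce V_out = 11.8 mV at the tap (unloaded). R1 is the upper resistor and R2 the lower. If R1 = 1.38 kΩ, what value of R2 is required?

The divider ratio is R2/(R1+R2) = 11.8/32.4 = 0.3642.
R2 = R1 · 0.3642/(1 − 0.3642) = 0.7905 kΩ.

R2 ≈ 0.790 kΩ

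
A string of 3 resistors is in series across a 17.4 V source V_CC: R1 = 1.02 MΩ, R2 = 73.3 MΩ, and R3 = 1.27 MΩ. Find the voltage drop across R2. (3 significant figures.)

V ≈ 16.9 V

Series total: ΣR = 1.02 + 73.3 + 1.27 = 75.59 MΩ.
By the voltage-divider rule, V = 17.4 × 73.30/75.59 = 16.87 V.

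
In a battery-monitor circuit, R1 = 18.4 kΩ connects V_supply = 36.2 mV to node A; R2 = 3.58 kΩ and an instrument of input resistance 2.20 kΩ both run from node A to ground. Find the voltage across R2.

V_out ≈ 2.50 mV

First combine the lower leg with the load: R2 ‖ R_L = 1.363 kΩ.
Then V_out = V_supply · R2'/(R1 + R2') = 36.2 × 1.363/19.76 = 2.496 mV.
(Unloaded it would be 5.90 mV; the load pulls it down.)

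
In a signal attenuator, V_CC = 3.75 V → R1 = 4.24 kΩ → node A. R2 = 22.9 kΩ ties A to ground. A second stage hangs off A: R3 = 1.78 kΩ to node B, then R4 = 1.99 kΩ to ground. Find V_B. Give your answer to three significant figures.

The second stage (R3 + R4 = 3.770 kΩ) loads node A in parallel with R2.
Effective lower resistance at A: R2 ‖ 3.770 = 3.237 kΩ.
V_A = 3.75 × 3.237/(4.24 + 3.237) = 1.624 V.
Then the unloaded second divider: V_B = V_A × R4/(R3+R4) = 1.624 × 0.5279 = 0.8570 V.

V_B ≈ 0.857 V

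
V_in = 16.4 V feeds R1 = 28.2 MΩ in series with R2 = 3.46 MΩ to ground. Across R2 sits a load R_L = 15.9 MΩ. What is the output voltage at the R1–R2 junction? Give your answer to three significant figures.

The load sits in parallel with R2, giving an effective lower resistance R2' = R2·R_L/(R2+R_L) = 2.842 MΩ.
Now apply the divider: V_out = 16.4 × 0.09154 = 1.501 V.
(Unloaded it would be 1.79 V; the load pulls it down.)

V_out ≈ 1.50 V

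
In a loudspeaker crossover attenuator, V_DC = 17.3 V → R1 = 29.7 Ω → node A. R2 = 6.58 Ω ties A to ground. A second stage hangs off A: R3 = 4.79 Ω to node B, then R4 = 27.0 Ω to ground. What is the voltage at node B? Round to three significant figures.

V_B ≈ 2.28 V

Node A sees R2 in parallel with the series input of stage 2, R3 + R4 = 31.79 Ω.
R2 ‖ (R3+R4) = 5.452 Ω.
So V_A = 17.3 × 0.1551 = 2.683 V.
V_B = V_A × 0.8493 = 2.279 V.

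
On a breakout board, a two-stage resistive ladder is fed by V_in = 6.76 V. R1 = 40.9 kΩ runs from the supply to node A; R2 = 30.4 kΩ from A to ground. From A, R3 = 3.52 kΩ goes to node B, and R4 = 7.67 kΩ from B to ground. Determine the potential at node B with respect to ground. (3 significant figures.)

V_B ≈ 0.772 V

Node A sees R2 in parallel with the series input of stage 2, R3 + R4 = 11.19 kΩ.
Effective lower resistance at A: R2 ‖ 11.19 = 8.179 kΩ.
So V_A = 6.76 × 0.1667 = 1.127 V.
V_B = V_A × 0.6854 = 0.7722 V.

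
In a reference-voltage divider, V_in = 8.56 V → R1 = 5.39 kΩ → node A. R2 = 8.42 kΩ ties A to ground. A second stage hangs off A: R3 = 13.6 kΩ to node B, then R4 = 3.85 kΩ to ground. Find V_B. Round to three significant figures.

Looking into the second stage from A: R3 + R4 = 17.45 kΩ appears in parallel with R2.
R2 ‖ (R3+R4) = 5.680 kΩ.
V_A = 8.56 × 5.680/(5.39 + 5.680) = 4.392 V.
Stage 2 is unloaded, so V_B = V_A · R4/(R3+R4) = 4.392 × 3.85/17.45 = 0.9690 V.

V_B ≈ 0.969 V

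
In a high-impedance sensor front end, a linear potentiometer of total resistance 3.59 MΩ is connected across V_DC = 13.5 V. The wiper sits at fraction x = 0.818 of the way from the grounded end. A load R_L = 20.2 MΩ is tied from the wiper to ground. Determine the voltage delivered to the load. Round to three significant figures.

V_out ≈ 10.8 V

Split the track: R_lower = x·R_p = 2.937 MΩ, R_upper = (1−x)·R_p = 0.6534 MΩ.
Lower segment in parallel with the load: 2.937 ‖ 20.2 = 2.564 MΩ.
V_out = 13.5 × 2.564/(0.6534 + 2.564) = 10.76 V.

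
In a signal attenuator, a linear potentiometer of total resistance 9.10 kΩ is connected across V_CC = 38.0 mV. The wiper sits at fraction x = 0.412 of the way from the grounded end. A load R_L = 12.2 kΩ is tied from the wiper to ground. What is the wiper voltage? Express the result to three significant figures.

V_out ≈ 13.3 mV

Split the track: R_lower = x·R_p = 3.749 kΩ, R_upper = (1−x)·R_p = 5.351 kΩ.
(x·R_p) ‖ R_L = 2.868 kΩ.
Loaded-divider output: V_out = 38.0 × 0.3489 = 13.26 mV.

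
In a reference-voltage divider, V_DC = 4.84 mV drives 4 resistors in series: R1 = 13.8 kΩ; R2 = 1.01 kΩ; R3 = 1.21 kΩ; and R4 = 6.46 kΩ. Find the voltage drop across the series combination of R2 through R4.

ΣR = 13.8 + 1.01 + 1.21 + 6.46 = 22.48 kΩ.
R_{R2..R4} = 1.01 + 1.21 + 6.46 = 8.680 kΩ.
Voltage divider: V = V_DC · (8.680 / 22.48) = 4.84 × 0.3861 = 1.869 mV.

V ≈ 1.87 mV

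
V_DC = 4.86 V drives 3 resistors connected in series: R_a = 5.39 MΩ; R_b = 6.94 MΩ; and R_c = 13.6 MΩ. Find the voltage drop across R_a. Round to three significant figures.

V ≈ 1.01 V

ΣR = 5.39 + 6.94 + 13.6 = 25.93 MΩ.
V = V_DC · R/ΣR = 4.86 × 0.2079 = 1.010 V.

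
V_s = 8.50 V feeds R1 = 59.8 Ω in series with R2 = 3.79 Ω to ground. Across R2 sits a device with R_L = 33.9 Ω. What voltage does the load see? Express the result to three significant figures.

R2 ‖ R_L = (3.79 × 33.9)/(3.79 + 33.9) = 3.409 Ω.
Voltage divider with the loaded lower leg: V_out = 8.50 × 3.409/(59.8 + 3.409) = 8.50 × 0.05393 = 0.4584 V.

V_out ≈ 0.458 V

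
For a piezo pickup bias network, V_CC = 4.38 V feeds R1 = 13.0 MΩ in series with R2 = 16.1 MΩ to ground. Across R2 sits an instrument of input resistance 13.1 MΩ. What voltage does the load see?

V_out ≈ 1.56 V

First combine the lower leg with the load: R2 ‖ R_L = 7.223 MΩ.
Now apply the divider: V_out = 4.38 × 0.3572 = 1.564 V.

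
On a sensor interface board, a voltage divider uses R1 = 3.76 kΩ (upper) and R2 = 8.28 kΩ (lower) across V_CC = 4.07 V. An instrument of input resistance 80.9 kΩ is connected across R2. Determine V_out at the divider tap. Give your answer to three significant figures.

V_out ≈ 2.71 V

First combine the lower leg with the load: R2 ‖ R_L = 7.511 kΩ.
Voltage divider with the loaded lower leg: V_out = 4.07 × 7.511/(3.76 + 7.511) = 4.07 × 0.6664 = 2.712 V.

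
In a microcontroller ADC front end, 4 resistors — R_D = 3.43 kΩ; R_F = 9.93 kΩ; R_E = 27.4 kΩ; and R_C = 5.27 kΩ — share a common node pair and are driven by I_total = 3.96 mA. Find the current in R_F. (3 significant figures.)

ΣG = 1/3.43 + 1/9.93 + 1/27.4 + 1/5.27 = 0.6185.
R_F takes the fraction G_k/ΣG = 0.1007/0.6185 = 0.1628, so I = 3.96 × 0.1628 = 0.6448 mA.

I ≈ 0.645 mA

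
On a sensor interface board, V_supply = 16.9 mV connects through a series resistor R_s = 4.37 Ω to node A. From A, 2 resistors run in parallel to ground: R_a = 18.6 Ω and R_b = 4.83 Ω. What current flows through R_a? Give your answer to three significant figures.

I ≈ 0.425 mA

Combine the parallel branches: R_p = (1/18.6 + 1/4.83)⁻¹ = 3.834 Ω.
V_A by voltage divider: V_A = 16.9 × 3.834/(4.37 + 3.834) = 7.898 mV.
I(R_a) = V_A / R_a = 7.898/18.6 = 0.4246 mA.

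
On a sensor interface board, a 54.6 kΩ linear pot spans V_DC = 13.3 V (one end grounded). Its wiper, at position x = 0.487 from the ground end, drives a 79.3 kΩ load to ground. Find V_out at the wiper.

Split the track: R_lower = x·R_p = 26.59 kΩ, R_upper = (1−x)·R_p = 28.01 kΩ.
(x·R_p) ‖ R_L = 19.91 kΩ.
V_out = 13.3 × 19.91/(28.01 + 19.91) = 5.526 V.
(Unloaded: V_out = x·V_DC = 6.48 V.)

V_out ≈ 5.53 V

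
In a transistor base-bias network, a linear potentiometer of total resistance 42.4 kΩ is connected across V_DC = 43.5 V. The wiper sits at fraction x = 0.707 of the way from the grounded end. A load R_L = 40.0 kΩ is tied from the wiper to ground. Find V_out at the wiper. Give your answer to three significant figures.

V_out ≈ 25.2 V

Lower segment x·R_p = 29.98 kΩ; upper segment (1−x)·R_p = 12.42 kΩ.
R_L loads the lower segment: effective lower R = 17.14 kΩ.
V_out = 43.5 × 17.14/(12.42 + 17.14) = 25.22 V.
(Unloaded: V_out = x·V_DC = 30.8 V.)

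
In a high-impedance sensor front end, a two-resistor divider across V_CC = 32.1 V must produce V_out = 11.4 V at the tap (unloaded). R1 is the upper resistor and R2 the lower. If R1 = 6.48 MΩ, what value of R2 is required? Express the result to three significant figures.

R2 ≈ 3.57 MΩ

Required fraction k = V_out/V_CC = 0.3551.
Rearranging, R2 = R1·k/(1−k) = 6.48 × 0.5507 = 3.569 MΩ.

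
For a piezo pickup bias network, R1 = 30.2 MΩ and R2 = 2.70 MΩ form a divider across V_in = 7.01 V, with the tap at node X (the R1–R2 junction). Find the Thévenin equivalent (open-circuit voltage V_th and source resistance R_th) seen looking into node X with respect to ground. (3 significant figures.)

With X open, the divider is unloaded: V_th = 7.01 × 2.70/32.90 = 0.5753 V.
Looking into X with the source shorted: R_th = R1·R2/(R1+R2) = 30.20 × 2.70/32.90 = 2.478 MΩ.

V_th ≈ 0.575 V, R_th ≈ 2.48 MΩ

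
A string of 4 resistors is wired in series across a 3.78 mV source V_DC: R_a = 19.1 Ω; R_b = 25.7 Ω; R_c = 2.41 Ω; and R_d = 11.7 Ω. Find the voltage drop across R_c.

Total series resistance ΣR = 19.1 + 25.7 + 2.41 + 11.7 = 58.91 Ω.
By the voltage-divider rule, V = 3.78 × 2.410/58.91 = 0.1546 mV.

V ≈ 0.155 mV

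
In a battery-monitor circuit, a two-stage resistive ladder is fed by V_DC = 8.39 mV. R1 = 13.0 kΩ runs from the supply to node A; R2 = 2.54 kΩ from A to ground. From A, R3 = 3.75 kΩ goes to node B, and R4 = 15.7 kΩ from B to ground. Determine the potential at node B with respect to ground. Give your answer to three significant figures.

V_B ≈ 0.998 mV

The second stage (R3 + R4 = 19.45 kΩ) loads node A in parallel with R2.
R2 ‖ (R3+R4) = 2.247 kΩ.
So V_A = 8.39 × 0.1474 = 1.236 mV.
V_B = V_A × 0.8072 = 0.9979 mV.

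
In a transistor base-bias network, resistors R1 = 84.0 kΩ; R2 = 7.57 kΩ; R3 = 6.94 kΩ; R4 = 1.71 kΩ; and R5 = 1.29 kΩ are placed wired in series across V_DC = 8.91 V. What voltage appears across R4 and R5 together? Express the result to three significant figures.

V ≈ 0.263 V

Series total: ΣR = 84.0 + 7.57 + 6.94 + 1.71 + 1.29 = 101.5 kΩ.
R_{R4..R5} = 1.71 + 1.29 = 3.000 kΩ.
V = V_DC · R/ΣR = 8.91 × 0.02955 = 0.2633 V.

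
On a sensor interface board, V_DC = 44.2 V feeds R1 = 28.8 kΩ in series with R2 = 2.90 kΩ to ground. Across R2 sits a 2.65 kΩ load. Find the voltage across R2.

R2 ‖ R_L = (2.90 × 2.65)/(2.90 + 2.65) = 1.385 kΩ.
Voltage divider with the loaded lower leg: V_out = 44.2 × 1.385/(28.8 + 1.385) = 44.2 × 0.04587 = 2.028 V.
(Unloaded it would be 4.04 V; the load pulls it down.)

V_out ≈ 2.03 V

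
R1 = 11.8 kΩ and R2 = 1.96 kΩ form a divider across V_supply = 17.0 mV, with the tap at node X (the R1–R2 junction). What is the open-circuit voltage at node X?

V_th is the unloaded tap voltage: V_supply · R2/(R1+R2) = 17.0 × 0.1424 = 2.422 mV.

V_th ≈ 2.42 mV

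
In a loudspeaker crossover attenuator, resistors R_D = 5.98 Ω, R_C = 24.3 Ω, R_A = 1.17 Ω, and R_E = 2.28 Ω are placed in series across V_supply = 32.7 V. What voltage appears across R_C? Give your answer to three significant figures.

V ≈ 23.6 V

Total series resistance ΣR = 5.98 + 24.3 + 1.17 + 2.28 = 33.73 Ω.
By the voltage-divider rule, V = 32.7 × 24.30/33.73 = 23.56 V.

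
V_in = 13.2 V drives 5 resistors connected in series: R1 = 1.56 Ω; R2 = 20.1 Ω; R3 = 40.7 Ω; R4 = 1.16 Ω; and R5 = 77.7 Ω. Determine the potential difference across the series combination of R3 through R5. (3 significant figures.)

V ≈ 11.2 V

ΣR = 1.56 + 20.1 + 40.7 + 1.16 + 77.7 = 141.2 Ω.
R_{R3..R5} = 40.7 + 1.16 + 77.7 = 119.6 Ω.
Voltage divider: V = V_in · (119.6 / 141.2) = 13.2 × 0.8466 = 11.18 V.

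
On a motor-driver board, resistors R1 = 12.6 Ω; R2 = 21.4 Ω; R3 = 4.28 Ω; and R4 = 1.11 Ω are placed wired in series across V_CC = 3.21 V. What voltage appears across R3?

Series total: ΣR = 12.6 + 21.4 + 4.28 + 1.11 = 39.39 Ω.
By the voltage-divider rule, V = 3.21 × 4.280/39.39 = 0.3488 V.

V ≈ 0.349 V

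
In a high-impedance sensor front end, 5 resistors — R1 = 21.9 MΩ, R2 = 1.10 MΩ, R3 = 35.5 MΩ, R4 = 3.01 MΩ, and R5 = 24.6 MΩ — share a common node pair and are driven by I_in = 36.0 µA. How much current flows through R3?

Conductances: ΣG = 1/21.9 + 1/1.10 + 1/35.5 + 1/3.01 + 1/24.6 = 1.356 (1/MΩ).
By the current-divider rule, I = I_in · G_k/ΣG = 36.0 × 0.02078 = 0.7480 µA.

I ≈ 0.748 µA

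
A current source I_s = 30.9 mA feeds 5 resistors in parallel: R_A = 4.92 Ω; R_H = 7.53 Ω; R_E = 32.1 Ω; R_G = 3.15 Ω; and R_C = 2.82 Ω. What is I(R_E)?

I ≈ 0.926 mA

Total conductance ΣG = 1/4.92 + 1/7.53 + 1/32.1 + 1/3.15 + 1/2.82 = 1.039 (units of 1/Ω).
By the current-divider rule, I = I_s · G_k/ΣG = 30.9 × 0.02998 = 0.9262 mA.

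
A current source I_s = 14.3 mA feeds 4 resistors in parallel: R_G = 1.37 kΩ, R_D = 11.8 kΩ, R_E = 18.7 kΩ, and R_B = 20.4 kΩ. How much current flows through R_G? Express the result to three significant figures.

I ≈ 11.4 mA

Conductances: ΣG = 1/1.37 + 1/11.8 + 1/18.7 + 1/20.4 = 0.9172 (1/kΩ).
Current divider: I(R_G) = I_s · G_k/ΣG = 14.3 × (0.7299/0.9172) = 14.3 × 0.7958 = 11.38 mA.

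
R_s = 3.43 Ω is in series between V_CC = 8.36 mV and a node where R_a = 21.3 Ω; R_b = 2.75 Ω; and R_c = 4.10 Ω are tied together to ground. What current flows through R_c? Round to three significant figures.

Parallel bank: R_p = 1/(1/21.3 + 1/2.75 + 1/4.10) = 1.528 Ω.
V_A by voltage divider: V_A = 8.36 × 1.528/(3.43 + 1.528) = 2.576 mV.
I(R_c) = V_A / R_c = 2.576/4.10 = 0.6284 mA.
(Equivalently: I_total = 1.686 mA, then current-divider fraction G_k/ΣG = 0.3727.)

I ≈ 0.628 mA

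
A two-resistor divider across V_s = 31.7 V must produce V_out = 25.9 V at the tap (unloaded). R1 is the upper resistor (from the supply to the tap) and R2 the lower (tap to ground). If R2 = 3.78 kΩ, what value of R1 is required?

The divider ratio is R2/(R1+R2) = 25.9/31.7 = 0.8170.
Rearranging, R1 = R2·(1−k)/k = 3.78 × 0.2239 = 0.8465 kΩ.

R1 ≈ 0.846 kΩ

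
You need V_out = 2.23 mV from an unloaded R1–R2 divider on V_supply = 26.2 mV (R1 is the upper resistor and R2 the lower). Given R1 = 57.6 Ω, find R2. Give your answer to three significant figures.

R2 ≈ 5.36 Ω

Required fraction k = V_out/V_supply = 0.08511.
R2 = R1 · 0.08511/(1 − 0.08511) = 5.359 Ω.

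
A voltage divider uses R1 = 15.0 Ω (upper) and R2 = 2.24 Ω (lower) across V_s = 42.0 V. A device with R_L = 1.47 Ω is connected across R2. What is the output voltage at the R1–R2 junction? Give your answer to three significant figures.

First combine the lower leg with the load: R2 ‖ R_L = 0.8875 Ω.
Voltage divider with the loaded lower leg: V_out = 42.0 × 0.8875/(15.0 + 0.8875) = 42.0 × 0.05586 = 2.346 V.

V_out ≈ 2.35 V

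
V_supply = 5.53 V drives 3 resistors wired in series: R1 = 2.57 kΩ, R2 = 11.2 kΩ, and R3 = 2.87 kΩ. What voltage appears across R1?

V ≈ 0.854 V

Total series resistance ΣR = 2.57 + 11.2 + 2.87 = 16.64 kΩ.
By the voltage-divider rule, V = 5.53 × 2.570/16.64 = 0.8541 V.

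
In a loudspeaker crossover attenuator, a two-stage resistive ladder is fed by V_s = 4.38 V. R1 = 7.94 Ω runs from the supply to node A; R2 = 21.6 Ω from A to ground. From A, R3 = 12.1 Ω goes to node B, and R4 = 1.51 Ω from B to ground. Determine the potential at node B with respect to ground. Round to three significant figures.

The second stage (R3 + R4 = 13.61 Ω) loads node A in parallel with R2.
Effective lower resistance at A: R2 ‖ 13.61 = 8.349 Ω.
V_A = 4.38 × 8.349/(7.94 + 8.349) = 2.245 V.
Stage 2 is unloaded, so V_B = V_A · R4/(R3+R4) = 2.245 × 1.51/13.61 = 0.2491 V.

V_B ≈ 0.249 V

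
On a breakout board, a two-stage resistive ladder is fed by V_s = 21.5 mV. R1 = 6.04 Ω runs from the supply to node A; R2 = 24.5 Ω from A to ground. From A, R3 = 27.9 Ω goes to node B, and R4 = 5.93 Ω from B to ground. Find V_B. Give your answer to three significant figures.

V_B ≈ 2.64 mV

Looking into the second stage from A: R3 + R4 = 33.83 Ω appears in parallel with R2.
Effective lower resistance at A: R2 ‖ 33.83 = 14.21 Ω.
So V_A = 21.5 × 0.7017 = 15.09 mV.
V_B = V_A × 0.1753 = 2.645 mV.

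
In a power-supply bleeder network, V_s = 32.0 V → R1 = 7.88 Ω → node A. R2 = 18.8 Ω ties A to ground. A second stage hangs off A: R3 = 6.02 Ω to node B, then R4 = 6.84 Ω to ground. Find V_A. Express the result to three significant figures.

The second stage (R3 + R4 = 12.86 Ω) loads node A in parallel with R2.
Effective lower resistance at A: R2 ‖ 12.86 = 7.636 Ω.
First divider: V_A = V_s · 7.636/(7.88 + 7.636) = 15.75 V.

V_A ≈ 15.7 V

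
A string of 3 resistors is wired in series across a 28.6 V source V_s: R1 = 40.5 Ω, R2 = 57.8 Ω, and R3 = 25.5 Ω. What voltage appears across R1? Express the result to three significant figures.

Series total: ΣR = 40.5 + 57.8 + 25.5 = 123.8 Ω.
By the voltage-divider rule, V = 28.6 × 40.50/123.8 = 9.356 V.

V ≈ 9.36 V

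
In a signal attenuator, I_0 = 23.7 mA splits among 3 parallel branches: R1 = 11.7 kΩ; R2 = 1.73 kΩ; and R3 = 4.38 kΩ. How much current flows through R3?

Total conductance ΣG = 1/11.7 + 1/1.73 + 1/4.38 = 0.8918 (units of 1/kΩ).
By the current-divider rule, I = I_0 · G_k/ΣG = 23.7 × 0.2560 = 6.067 mA.

I ≈ 6.07 mA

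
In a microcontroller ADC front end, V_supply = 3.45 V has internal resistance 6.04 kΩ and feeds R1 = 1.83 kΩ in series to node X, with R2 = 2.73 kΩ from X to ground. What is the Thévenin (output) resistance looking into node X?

R1' = 6.04 + 1.83 = 7.870 kΩ (source resistance + R1).
Zeroing V_supply shorts the top of R1' to ground, so R_th = R1' ‖ R2 = 2.027 kΩ.

R_th ≈ 2.03 kΩ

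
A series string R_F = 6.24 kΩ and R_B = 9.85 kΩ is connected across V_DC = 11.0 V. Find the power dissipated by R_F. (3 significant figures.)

ΣR = 16.09 kΩ → I = 11.0/16.09 = 0.6837 mA.
V(R_F) = I·R = 4.266 V; P = V·I = 4.266 × 0.6837 = 2.916 mW.

P ≈ 2.92 mW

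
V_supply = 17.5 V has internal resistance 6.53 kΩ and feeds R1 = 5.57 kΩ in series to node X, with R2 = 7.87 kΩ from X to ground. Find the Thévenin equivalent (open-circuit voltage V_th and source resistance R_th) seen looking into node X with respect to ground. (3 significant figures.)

R1' = 6.53 + 5.57 = 12.10 kΩ (source resistance + R1).
Open-circuit (no load on X): V_th = V_supply · R2/(R1' + R2) = 17.5 × 7.87/(12.10 + 7.87) = 6.897 V.
With V_supply suppressed (replaced by a short), R_th = R1' ‖ R2 = (12.10 × 7.87)/(12.10 + 7.87) = 4.769 kΩ.

V_th ≈ 6.90 V, R_th ≈ 4.77 kΩ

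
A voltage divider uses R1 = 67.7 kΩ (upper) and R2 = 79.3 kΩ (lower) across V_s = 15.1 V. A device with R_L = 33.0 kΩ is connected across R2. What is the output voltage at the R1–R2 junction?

V_out ≈ 3.87 V

The load sits in parallel with R2, giving an effective lower resistance R2' = R2·R_L/(R2+R_L) = 23.30 kΩ.
Now apply the divider: V_out = 15.1 × 0.2561 = 3.867 V.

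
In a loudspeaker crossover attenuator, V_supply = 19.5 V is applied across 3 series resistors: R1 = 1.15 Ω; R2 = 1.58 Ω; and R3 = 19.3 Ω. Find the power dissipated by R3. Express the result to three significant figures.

The common current is I = 19.5/22.03 = 0.8852 A.
P = I²R = 0.7835 × 19.3 = 15.12 W.

P ≈ 15.1 W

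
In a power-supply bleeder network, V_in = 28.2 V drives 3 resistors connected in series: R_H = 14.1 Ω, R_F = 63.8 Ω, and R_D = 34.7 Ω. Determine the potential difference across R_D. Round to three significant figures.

ΣR = 14.1 + 63.8 + 34.7 = 112.6 Ω.
By the voltage-divider rule, V = 28.2 × 34.70/112.6 = 8.690 V.

V ≈ 8.69 V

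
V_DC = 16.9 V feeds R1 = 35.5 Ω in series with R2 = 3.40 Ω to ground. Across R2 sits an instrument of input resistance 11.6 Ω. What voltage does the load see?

V_out ≈ 1.17 V

R2 ‖ R_L = (3.40 × 11.6)/(3.40 + 11.6) = 2.629 Ω.
Then V_out = V_DC · R2'/(R1 + R2') = 16.9 × 2.629/38.13 = 1.165 V.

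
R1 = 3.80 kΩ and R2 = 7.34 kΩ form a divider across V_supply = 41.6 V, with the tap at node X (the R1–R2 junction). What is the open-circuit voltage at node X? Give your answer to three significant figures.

V_th ≈ 27.4 V

Open-circuit (no load on X): V_th = V_supply · R2/(R1 + R2) = 41.6 × 7.34/(3.800 + 7.34) = 27.41 V.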